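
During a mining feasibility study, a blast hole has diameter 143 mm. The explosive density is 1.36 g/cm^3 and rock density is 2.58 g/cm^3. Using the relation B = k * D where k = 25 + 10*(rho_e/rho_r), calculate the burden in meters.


First, compute k:
rho_e / rho_r = 1.36 / 2.58 = 0.5271317829
k = 25 + 10 * 0.5271317829 = 30.27131783
Then, compute burden:
B = k * D / 1000 = 30.27131783 * 143 / 1000
= 4328.79845 / 1000
= 4.3288 m

4.3288 m


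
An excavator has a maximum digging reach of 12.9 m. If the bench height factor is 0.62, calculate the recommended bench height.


7.998 m

Bench height = reach * factor
= 12.9 * 0.62
= 7.998 m


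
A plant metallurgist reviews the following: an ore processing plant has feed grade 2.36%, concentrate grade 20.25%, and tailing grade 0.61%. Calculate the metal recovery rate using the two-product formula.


Using the two-product formula:
R = 100 * c * (f - t) / (f * (c - t))
Numerator = 100 * 20.25 * (2.36 - 0.61)
= 100 * 20.25 * 1.75
= 3543.75
Denominator = 2.36 * (20.25 - 0.61)
= 2.36 * 19.64
= 46.3504
R = 3543.75 / 46.3504
= 76.4557%

76.4557%


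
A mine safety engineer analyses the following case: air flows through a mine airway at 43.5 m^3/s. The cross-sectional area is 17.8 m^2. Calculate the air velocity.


2.4438 m/s

Velocity = flow rate / cross-sectional area
= 43.5 / 17.8
= 2.4438 m/s


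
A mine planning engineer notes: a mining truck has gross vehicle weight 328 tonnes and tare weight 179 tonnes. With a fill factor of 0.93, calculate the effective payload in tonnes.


138.57 tonnes

Maximum payload = gross - tare
= 328 - 179 = 149 tonnes
Effective payload = max payload * fill factor
= 149 * 0.93
= 138.57 tonnes


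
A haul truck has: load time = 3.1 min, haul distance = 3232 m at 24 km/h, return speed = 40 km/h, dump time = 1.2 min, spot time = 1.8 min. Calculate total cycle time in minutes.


19.028 min

Convert haul speed to m/min: 24 * 1000/60 = 400 m/min
Haul time = 3232 / 400 = 8.08 min
Convert return speed to m/min: 40 * 1000/60 = 666.6666667 m/min
Return time = 3232 / 666.6666667 = 4.848 min
Total cycle time:
= 3.1 + 8.08 + 1.2 + 4.848 + 1.8
= 19.028 min


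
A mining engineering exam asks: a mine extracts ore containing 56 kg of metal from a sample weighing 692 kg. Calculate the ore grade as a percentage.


8.0925%

Ore grade = (metal mass / ore mass) * 100
= (56 / 692) * 100
= 0.08092485549 * 100
= 8.0925%


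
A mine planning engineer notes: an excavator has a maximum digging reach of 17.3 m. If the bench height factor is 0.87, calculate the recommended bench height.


15.051 m

Bench height = reach * factor
= 17.3 * 0.87
= 15.051 m


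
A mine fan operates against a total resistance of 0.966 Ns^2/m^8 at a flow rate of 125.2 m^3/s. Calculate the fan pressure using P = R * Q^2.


Compute Q^2:
Q^2 = 125.2^2 = 15675.04
Compute pressure:
P = R * Q^2 = 0.966 * 15675.04
= 15142.0886 Pa

15142.0886 Pa


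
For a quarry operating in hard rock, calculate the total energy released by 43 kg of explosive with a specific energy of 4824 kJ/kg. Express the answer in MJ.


Energy = mass * specific_energy / 1000
= 43 * 4824 / 1000
= 207432 / 1000
= 207.432 MJ

207.432 MJ


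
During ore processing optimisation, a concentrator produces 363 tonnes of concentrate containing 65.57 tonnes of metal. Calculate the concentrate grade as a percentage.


18.0634%

Grade = (metal in concentrate / concentrate mass) * 100
= (65.57 / 363) * 100
= 0.1806336088 * 100
= 18.0634%


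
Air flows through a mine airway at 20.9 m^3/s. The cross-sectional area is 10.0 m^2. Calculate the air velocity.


2.09 m/s

Velocity = flow rate / cross-sectional area
= 20.9 / 10.0
= 2.09 m/s


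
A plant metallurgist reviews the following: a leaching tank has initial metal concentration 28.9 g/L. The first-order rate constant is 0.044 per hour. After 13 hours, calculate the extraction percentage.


43.5604%

Compute the exponent:
-k * t = -0.044 * 13 = -0.572
Remaining concentration:
C = 28.9 * exp(-0.572)
= 28.9 * 0.5643955181
= 16.31103047 g/L
Extracted = 28.9 - 16.31103047 = 12.58896953 g/L
Extraction % = 12.58896953 / 28.9 * 100
= 43.5604%


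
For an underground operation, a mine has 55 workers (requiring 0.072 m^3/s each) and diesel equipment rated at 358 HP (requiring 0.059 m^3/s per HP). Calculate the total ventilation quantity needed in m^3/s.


25.082 m^3/s

Airflow for workers:
Q_people = 55 * 0.072 = 3.96 m^3/s
Airflow for diesel equipment:
Q_diesel = 358 * 0.059 = 21.122 m^3/s
Total ventilation:
Q_total = 3.96 + 21.122
= 25.082 m^3/s


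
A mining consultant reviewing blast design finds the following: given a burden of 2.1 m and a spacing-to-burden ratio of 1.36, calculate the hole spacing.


Spacing = burden * ratio
= 2.1 * 1.36
= 2.856 m

2.856 m


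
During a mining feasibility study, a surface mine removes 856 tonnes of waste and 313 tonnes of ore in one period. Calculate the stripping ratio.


2.7348

Stripping ratio = waste tonnage / ore tonnage
= 856 / 313
= 2.7348


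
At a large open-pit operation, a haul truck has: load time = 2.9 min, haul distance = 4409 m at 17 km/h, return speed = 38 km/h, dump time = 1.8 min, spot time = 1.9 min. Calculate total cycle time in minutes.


Convert haul speed to m/min: 17 * 1000/60 = 283.3333333 m/min
Haul time = 4409 / 283.3333333 = 15.56117647 min
Convert return speed to m/min: 38 * 1000/60 = 633.3333333 m/min
Return time = 4409 / 633.3333333 = 6.961578947 min
Total cycle time:
= 2.9 + 15.56117647 + 1.8 + 6.961578947 + 1.9
= 29.1228 min

29.1228 min


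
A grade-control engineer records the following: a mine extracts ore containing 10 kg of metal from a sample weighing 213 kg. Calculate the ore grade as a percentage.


Ore grade = (metal mass / ore mass) * 100
= (10 / 213) * 100
= 0.04694835681 * 100
= 4.6948%

4.6948%


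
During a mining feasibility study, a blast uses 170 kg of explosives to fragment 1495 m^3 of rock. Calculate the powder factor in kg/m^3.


Powder factor = explosive mass / rock volume
= 170 / 1495
= 0.1137 kg/m^3

0.1137 kg/m^3


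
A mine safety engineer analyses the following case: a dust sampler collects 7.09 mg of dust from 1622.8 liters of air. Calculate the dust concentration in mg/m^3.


4.369 mg/m^3

Convert liters to m^3: 1 m^3 = 1000 L
Concentration = mass / volume * 1000
= 7.09 / 1622.8 * 1000
= 0.004368991866 * 1000
= 4.369 mg/m^3


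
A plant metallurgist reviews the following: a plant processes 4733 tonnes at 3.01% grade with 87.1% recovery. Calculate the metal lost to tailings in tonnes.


18.3778 tonnes

Total metal in feed:
= 4733 * 3.01 / 100 = 142.4633 tonnes
Metal recovered:
= 142.4633 * 87.1 / 100 = 124.0855343 tonnes
Metal lost to tailings:
= 142.4633 - 124.0855343
= 18.3778 tonnes


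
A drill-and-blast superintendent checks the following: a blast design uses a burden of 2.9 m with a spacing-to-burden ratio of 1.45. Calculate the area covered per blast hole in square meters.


First, find the spacing:
Spacing = burden * ratio = 2.9 * 1.45
= 4.205 m
Then, calculate the area:
Area = burden * spacing = 2.9 * 4.205
= 12.1945 m^2

12.1945 m^2


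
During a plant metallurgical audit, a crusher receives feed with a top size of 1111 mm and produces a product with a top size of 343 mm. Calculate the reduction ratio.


3.2391

Reduction ratio = feed size / product size
= 1111 / 343
= 3.2391


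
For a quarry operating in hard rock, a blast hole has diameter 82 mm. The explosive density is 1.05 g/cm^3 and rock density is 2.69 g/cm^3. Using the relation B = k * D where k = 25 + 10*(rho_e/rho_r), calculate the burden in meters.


2.3701 m

First, compute k:
rho_e / rho_r = 1.05 / 2.69 = 0.3903345725
k = 25 + 10 * 0.3903345725 = 28.90334572
Then, compute burden:
B = k * D / 1000 = 28.90334572 * 82 / 1000
= 2370.074349 / 1000
= 2.3701 m


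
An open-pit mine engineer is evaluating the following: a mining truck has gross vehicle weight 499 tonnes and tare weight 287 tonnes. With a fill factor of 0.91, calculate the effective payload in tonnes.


192.92 tonnes

Maximum payload = gross - tare
= 499 - 287 = 212 tonnes
Effective payload = max payload * fill factor
= 212 * 0.91
= 192.92 tonnes


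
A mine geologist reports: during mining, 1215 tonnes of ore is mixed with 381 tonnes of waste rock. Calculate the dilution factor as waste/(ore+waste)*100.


23.8722%

Total material = ore + waste
= 1215 + 381 = 1596 tonnes
Dilution = waste / total * 100
= 381 / 1596 * 100
= 0.2387218045 * 100
= 23.8722%


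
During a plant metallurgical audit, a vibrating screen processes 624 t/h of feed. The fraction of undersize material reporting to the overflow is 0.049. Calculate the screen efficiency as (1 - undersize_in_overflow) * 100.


95.1%

Screen efficiency = (1 - fraction of undersize in overflow) * 100
= (1 - 0.049) * 100
= 0.951 * 100
= 95.1%


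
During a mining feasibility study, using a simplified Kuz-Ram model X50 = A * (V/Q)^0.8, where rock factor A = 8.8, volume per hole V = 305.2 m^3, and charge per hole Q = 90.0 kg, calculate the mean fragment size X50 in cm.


23.3753 cm

Compute V/Q:
V/Q = 305.2 / 90.0 = 3.391111111
Raise to the power 0.8:
(V/Q)^0.8 = 3.391111111^0.8 = 2.656278554
Multiply by A:
X50 = 8.8 * 2.656278554
= 23.3753 cm


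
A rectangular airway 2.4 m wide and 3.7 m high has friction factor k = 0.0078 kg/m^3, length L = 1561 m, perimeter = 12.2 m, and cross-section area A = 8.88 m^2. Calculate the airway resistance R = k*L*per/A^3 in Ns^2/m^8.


0.2121 Ns^2/m^8

Compute the numerator:
k * L * per = 0.0078 * 1561 * 12.2
= 148.54476
Compute the denominator:
A^3 = 8.88^3 = 700.227072
Resistance:
R = 148.54476 / 700.227072
= 0.2121 Ns^2/m^8


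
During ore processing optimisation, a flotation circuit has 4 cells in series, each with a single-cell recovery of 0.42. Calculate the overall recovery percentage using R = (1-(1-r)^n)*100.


88.6835%

Complement of single-cell recovery:
1 - r = 1 - 0.42 = 0.58
Raise to power n:
(1 - r)^4 = 0.58^4 = 0.11316496
Overall recovery:
R = (1 - 0.11316496) * 100
= 88.6835%


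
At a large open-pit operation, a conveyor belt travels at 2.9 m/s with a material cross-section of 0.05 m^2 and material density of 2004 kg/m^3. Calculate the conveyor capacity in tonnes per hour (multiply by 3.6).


Volumetric flow = speed * area
= 2.9 * 0.05 = 0.145 m^3/s
Mass flow = volumetric * density
= 0.145 * 2004 = 290.58 kg/s
Convert to t/h: multiply by 3.6
Capacity = 290.58 * 3.6
= 1046.088 t/h

1046.088 t/h


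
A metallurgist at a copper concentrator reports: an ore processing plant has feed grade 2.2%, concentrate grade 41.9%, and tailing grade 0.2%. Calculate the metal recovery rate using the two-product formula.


91.3451%

Using the two-product formula:
R = 100 * c * (f - t) / (f * (c - t))
Numerator = 100 * 41.9 * (2.2 - 0.2)
= 100 * 41.9 * 2.0
= 8380.0
Denominator = 2.2 * (41.9 - 0.2)
= 2.2 * 41.7
= 91.74
R = 8380.0 / 91.74
= 91.3451%


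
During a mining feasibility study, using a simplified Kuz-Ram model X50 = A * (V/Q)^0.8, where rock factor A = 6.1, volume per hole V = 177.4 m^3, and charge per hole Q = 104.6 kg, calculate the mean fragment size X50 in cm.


9.3082 cm

Compute V/Q:
V/Q = 177.4 / 104.6 = 1.695984704
Raise to the power 0.8:
(V/Q)^0.8 = 1.695984704^0.8 = 1.525940307
Multiply by A:
X50 = 6.1 * 1.525940307
= 9.3082 cm


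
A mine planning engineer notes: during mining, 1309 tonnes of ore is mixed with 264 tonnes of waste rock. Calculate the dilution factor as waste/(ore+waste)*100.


16.7832%

Total material = ore + waste
= 1309 + 264 = 1573 tonnes
Dilution = waste / total * 100
= 264 / 1573 * 100
= 0.1678321678 * 100
= 16.7832%


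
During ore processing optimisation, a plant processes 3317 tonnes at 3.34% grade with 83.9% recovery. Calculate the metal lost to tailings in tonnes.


17.8368 tonnes

Total metal in feed:
= 3317 * 3.34 / 100 = 110.7878 tonnes
Metal recovered:
= 110.7878 * 83.9 / 100 = 92.9509642 tonnes
Metal lost to tailings:
= 110.7878 - 92.9509642
= 17.8368 tonnes


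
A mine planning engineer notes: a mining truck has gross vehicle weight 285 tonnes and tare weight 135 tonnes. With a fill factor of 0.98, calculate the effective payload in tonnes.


147.0 tonnes

Maximum payload = gross - tare
= 285 - 135 = 150 tonnes
Effective payload = max payload * fill factor
= 150 * 0.98
= 147.0 tonnes


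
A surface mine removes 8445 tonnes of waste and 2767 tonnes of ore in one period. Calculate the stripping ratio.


3.052

Stripping ratio = waste tonnage / ore tonnage
= 8445 / 2767
= 3.052


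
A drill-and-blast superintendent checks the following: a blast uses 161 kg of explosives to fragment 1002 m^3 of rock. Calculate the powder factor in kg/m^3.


Powder factor = explosive mass / rock volume
= 161 / 1002
= 0.1607 kg/m^3

0.1607 kg/m^3


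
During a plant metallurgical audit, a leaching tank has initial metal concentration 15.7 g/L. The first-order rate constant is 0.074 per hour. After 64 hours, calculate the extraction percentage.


Compute the exponent:
-k * t = -0.074 * 64 = -4.736
Remaining concentration:
C = 15.7 * exp(-4.736)
= 15.7 * 0.008773670773
= 0.1377466311 g/L
Extracted = 15.7 - 0.1377466311 = 15.56225337 g/L
Extraction % = 15.56225337 / 15.7 * 100
= 99.1226%

99.1226%


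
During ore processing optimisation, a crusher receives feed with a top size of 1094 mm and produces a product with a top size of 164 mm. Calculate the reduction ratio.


6.6707

Reduction ratio = feed size / product size
= 1094 / 164
= 6.6707


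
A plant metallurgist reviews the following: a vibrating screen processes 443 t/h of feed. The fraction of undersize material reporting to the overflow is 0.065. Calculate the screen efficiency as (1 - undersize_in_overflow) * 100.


93.5%

Screen efficiency = (1 - fraction of undersize in overflow) * 100
= (1 - 0.065) * 100
= 0.935 * 100
= 93.5%


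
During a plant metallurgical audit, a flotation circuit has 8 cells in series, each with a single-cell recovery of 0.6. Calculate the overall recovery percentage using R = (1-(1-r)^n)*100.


99.9345%

Complement of single-cell recovery:
1 - r = 1 - 0.6 = 0.4
Raise to power n:
(1 - r)^8 = 0.4^8 = 0.00065536
Overall recovery:
R = (1 - 0.00065536) * 100
= 99.9345%


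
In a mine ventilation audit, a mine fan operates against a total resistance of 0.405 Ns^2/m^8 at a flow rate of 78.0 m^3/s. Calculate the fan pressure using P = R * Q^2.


2464.02 Pa

Compute Q^2:
Q^2 = 78.0^2 = 6084.0
Compute pressure:
P = R * Q^2 = 0.405 * 6084.0
= 2464.02 Pa


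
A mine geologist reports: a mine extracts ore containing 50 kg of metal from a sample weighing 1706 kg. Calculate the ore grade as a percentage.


2.9308%

Ore grade = (metal mass / ore mass) * 100
= (50 / 1706) * 100
= 0.02930832356 * 100
= 2.9308%


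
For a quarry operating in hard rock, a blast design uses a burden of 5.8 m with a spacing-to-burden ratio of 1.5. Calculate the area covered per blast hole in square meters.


First, find the spacing:
Spacing = burden * ratio = 5.8 * 1.5
= 8.7 m
Then, calculate the area:
Area = burden * spacing = 5.8 * 8.7
= 50.46 m^2

50.46 m^2


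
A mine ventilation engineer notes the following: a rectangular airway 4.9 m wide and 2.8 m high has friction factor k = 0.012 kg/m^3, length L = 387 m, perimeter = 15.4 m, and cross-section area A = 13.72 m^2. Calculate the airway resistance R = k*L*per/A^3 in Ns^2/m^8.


Compute the numerator:
k * L * per = 0.012 * 387 * 15.4
= 71.5176
Compute the denominator:
A^3 = 13.72^3 = 2582.630848
Resistance:
R = 71.5176 / 2582.630848
= 0.0277 Ns^2/m^8

0.0277 Ns^2/m^8


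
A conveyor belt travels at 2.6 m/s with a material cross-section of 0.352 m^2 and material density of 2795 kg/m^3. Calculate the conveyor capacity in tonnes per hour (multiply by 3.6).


Volumetric flow = speed * area
= 2.6 * 0.352 = 0.9152 m^3/s
Mass flow = volumetric * density
= 0.9152 * 2795 = 2557.984 kg/s
Convert to t/h: multiply by 3.6
Capacity = 2557.984 * 3.6
= 9208.7424 t/h

9208.7424 t/h


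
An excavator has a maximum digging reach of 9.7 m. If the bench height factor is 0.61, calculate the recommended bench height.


Bench height = reach * factor
= 9.7 * 0.61
= 5.917 m

5.917 m


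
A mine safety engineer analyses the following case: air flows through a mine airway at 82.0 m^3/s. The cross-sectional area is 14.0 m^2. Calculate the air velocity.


Velocity = flow rate / cross-sectional area
= 82.0 / 14.0
= 5.8571 m/s

5.8571 m/s


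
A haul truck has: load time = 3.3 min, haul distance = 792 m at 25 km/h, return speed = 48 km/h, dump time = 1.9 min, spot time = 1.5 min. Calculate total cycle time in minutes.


Convert haul speed to m/min: 25 * 1000/60 = 416.6666667 m/min
Haul time = 792 / 416.6666667 = 1.9008 min
Convert return speed to m/min: 48 * 1000/60 = 800 m/min
Return time = 792 / 800 = 0.99 min
Total cycle time:
= 3.3 + 1.9008 + 1.9 + 0.99 + 1.5
= 9.5908 min

9.5908 min


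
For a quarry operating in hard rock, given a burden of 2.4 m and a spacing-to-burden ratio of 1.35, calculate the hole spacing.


Spacing = burden * ratio
= 2.4 * 1.35
= 3.24 m

3.24 m


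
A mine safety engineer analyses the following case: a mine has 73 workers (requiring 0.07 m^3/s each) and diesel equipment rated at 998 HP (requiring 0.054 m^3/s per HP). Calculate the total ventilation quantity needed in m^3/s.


Airflow for workers:
Q_people = 73 * 0.07 = 5.11 m^3/s
Airflow for diesel equipment:
Q_diesel = 998 * 0.054 = 53.892 m^3/s
Total ventilation:
Q_total = 5.11 + 53.892
= 59.002 m^3/s

59.002 m^3/s


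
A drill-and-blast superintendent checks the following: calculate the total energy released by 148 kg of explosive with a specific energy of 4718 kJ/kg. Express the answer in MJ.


Energy = mass * specific_energy / 1000
= 148 * 4718 / 1000
= 698264 / 1000
= 698.264 MJ

698.264 MJ


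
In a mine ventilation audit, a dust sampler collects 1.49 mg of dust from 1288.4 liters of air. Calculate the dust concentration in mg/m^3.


1.1565 mg/m^3

Convert liters to m^3: 1 m^3 = 1000 L
Concentration = mass / volume * 1000
= 1.49 / 1288.4 * 1000
= 0.001156473145 * 1000
= 1.1565 mg/m^3


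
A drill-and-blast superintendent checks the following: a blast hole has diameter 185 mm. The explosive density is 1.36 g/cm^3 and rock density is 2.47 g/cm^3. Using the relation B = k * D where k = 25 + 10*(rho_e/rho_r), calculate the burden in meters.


First, compute k:
rho_e / rho_r = 1.36 / 2.47 = 0.5506072874
k = 25 + 10 * 0.5506072874 = 30.50607287
Then, compute burden:
B = k * D / 1000 = 30.50607287 * 185 / 1000
= 5643.623482 / 1000
= 5.6436 m

5.6436 m


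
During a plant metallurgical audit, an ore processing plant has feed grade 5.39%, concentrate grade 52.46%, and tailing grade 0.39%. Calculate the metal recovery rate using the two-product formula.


Using the two-product formula:
R = 100 * c * (f - t) / (f * (c - t))
Numerator = 100 * 52.46 * (5.39 - 0.39)
= 100 * 52.46 * 5.0
= 26230.0
Denominator = 5.39 * (52.46 - 0.39)
= 5.39 * 52.07
= 280.6573
R = 26230.0 / 280.6573
= 93.4592%

93.4592%


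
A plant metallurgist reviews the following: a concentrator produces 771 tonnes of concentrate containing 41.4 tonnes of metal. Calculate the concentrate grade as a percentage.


5.3696%

Grade = (metal in concentrate / concentrate mass) * 100
= (41.4 / 771) * 100
= 0.05369649805 * 100
= 5.3696%


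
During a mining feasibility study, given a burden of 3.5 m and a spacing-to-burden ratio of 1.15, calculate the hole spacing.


4.025 m

Spacing = burden * ratio
= 3.5 * 1.15
= 4.025 m


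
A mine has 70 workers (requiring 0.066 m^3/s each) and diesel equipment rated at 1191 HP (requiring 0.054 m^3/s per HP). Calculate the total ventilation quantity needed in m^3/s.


Airflow for workers:
Q_people = 70 * 0.066 = 4.62 m^3/s
Airflow for diesel equipment:
Q_diesel = 1191 * 0.054 = 64.314 m^3/s
Total ventilation:
Q_total = 4.62 + 64.314
= 68.934 m^3/s

68.934 m^3/s


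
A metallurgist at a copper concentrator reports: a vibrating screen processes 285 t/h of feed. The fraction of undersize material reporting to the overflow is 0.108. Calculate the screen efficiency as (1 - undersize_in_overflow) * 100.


Screen efficiency = (1 - fraction of undersize in overflow) * 100
= (1 - 0.108) * 100
= 0.892 * 100
= 89.2%

89.2%


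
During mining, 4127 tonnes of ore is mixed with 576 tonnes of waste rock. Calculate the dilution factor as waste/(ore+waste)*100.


12.2475%

Total material = ore + waste
= 4127 + 576 = 4703 tonnes
Dilution = waste / total * 100
= 576 / 4703 * 100
= 0.1224750159 * 100
= 12.2475%


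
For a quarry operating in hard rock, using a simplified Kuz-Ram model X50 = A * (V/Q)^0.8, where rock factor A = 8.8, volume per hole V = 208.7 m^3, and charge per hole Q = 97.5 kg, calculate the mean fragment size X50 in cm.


Compute V/Q:
V/Q = 208.7 / 97.5 = 2.140512821
Raise to the power 0.8:
(V/Q)^0.8 = 2.140512821^0.8 = 1.838291024
Multiply by A:
X50 = 8.8 * 1.838291024
= 16.177 cm

16.177 cm


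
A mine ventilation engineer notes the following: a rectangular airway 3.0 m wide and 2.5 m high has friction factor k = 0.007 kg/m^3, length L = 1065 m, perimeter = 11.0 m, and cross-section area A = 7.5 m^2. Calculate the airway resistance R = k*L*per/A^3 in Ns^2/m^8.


Compute the numerator:
k * L * per = 0.007 * 1065 * 11.0
= 82.005
Compute the denominator:
A^3 = 7.5^3 = 421.875
Resistance:
R = 82.005 / 421.875
= 0.1944 Ns^2/m^8

0.1944 Ns^2/m^8


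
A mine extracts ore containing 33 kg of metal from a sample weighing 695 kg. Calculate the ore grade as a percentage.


4.7482%

Ore grade = (metal mass / ore mass) * 100
= (33 / 695) * 100
= 0.04748201439 * 100
= 4.7482%


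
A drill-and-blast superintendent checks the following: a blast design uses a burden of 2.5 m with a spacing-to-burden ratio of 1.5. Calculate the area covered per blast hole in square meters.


First, find the spacing:
Spacing = burden * ratio = 2.5 * 1.5
= 3.75 m
Then, calculate the area:
Area = burden * spacing = 2.5 * 3.75
= 9.375 m^2

9.375 m^2


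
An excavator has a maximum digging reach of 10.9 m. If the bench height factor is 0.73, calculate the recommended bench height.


Bench height = reach * factor
= 10.9 * 0.73
= 7.957 m

7.957 m


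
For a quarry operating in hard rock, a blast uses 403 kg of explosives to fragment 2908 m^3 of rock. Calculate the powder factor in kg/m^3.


Powder factor = explosive mass / rock volume
= 403 / 2908
= 0.1386 kg/m^3

0.1386 kg/m^3


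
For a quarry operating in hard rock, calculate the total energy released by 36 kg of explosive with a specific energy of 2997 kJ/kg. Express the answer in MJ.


Energy = mass * specific_energy / 1000
= 36 * 2997 / 1000
= 107892 / 1000
= 107.892 MJ

107.892 MJ


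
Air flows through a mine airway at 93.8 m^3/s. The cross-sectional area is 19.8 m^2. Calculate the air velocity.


Velocity = flow rate / cross-sectional area
= 93.8 / 19.8
= 4.7374 m/s

4.7374 m/s


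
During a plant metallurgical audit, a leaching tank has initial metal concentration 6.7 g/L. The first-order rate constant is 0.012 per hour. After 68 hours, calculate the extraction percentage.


55.7803%

Compute the exponent:
-k * t = -0.012 * 68 = -0.816
Remaining concentration:
C = 6.7 * exp(-0.816)
= 6.7 * 0.4421969093
= 2.962719292 g/L
Extracted = 6.7 - 2.962719292 = 3.737280708 g/L
Extraction % = 3.737280708 / 6.7 * 100
= 55.7803%


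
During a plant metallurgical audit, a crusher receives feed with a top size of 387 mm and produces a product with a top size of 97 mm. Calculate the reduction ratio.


Reduction ratio = feed size / product size
= 387 / 97
= 3.9897

3.9897


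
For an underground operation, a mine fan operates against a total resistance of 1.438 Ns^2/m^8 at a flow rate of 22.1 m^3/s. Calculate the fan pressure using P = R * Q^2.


702.3336 Pa

Compute Q^2:
Q^2 = 22.1^2 = 488.41
Compute pressure:
P = R * Q^2 = 1.438 * 488.41
= 702.3336 Pa


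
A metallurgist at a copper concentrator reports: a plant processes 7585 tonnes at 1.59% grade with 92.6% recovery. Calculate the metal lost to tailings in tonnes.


Total metal in feed:
= 7585 * 1.59 / 100 = 120.6015 tonnes
Metal recovered:
= 120.6015 * 92.6 / 100 = 111.676989 tonnes
Metal lost to tailings:
= 120.6015 - 111.676989
= 8.9245 tonnes

8.9245 tonnes


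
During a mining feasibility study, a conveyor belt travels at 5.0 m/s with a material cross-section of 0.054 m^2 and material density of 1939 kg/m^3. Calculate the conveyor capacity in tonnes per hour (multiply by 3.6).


1884.708 t/h

Volumetric flow = speed * area
= 5.0 * 0.054 = 0.27 m^3/s
Mass flow = volumetric * density
= 0.27 * 1939 = 523.53 kg/s
Convert to t/h: multiply by 3.6
Capacity = 523.53 * 3.6
= 1884.708 t/h


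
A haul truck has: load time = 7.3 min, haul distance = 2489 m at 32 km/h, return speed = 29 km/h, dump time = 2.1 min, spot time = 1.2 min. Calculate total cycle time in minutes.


Convert haul speed to m/min: 32 * 1000/60 = 533.3333333 m/min
Haul time = 2489 / 533.3333333 = 4.666875 min
Convert return speed to m/min: 29 * 1000/60 = 483.3333333 m/min
Return time = 2489 / 483.3333333 = 5.149655172 min
Total cycle time:
= 7.3 + 4.666875 + 2.1 + 5.149655172 + 1.2
= 20.4165 min

20.4165 min


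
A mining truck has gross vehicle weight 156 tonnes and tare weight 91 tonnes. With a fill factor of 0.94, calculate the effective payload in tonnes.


Maximum payload = gross - tare
= 156 - 91 = 65 tonnes
Effective payload = max payload * fill factor
= 65 * 0.94
= 61.1 tonnes

61.1 tonnes


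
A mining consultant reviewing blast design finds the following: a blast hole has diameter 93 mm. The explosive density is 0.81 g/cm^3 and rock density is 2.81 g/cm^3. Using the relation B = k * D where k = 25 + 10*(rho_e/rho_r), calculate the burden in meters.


2.5931 m

First, compute k:
rho_e / rho_r = 0.81 / 2.81 = 0.2882562278
k = 25 + 10 * 0.2882562278 = 27.88256228
Then, compute burden:
B = k * D / 1000 = 27.88256228 * 93 / 1000
= 2593.078292 / 1000
= 2.5931 m


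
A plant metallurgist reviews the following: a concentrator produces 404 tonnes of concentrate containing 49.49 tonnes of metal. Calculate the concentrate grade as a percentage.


12.25%

Grade = (metal in concentrate / concentrate mass) * 100
= (49.49 / 404) * 100
= 0.1225 * 100
= 12.25%


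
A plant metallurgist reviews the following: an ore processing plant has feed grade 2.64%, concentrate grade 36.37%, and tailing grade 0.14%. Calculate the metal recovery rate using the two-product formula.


95.0629%

Using the two-product formula:
R = 100 * c * (f - t) / (f * (c - t))
Numerator = 100 * 36.37 * (2.64 - 0.14)
= 100 * 36.37 * 2.5
= 9092.5
Denominator = 2.64 * (36.37 - 0.14)
= 2.64 * 36.23
= 95.6472
R = 9092.5 / 95.6472
= 95.0629%


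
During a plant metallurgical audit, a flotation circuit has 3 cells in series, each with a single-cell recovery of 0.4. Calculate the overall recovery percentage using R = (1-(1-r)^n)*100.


Complement of single-cell recovery:
1 - r = 1 - 0.4 = 0.6
Raise to power n:
(1 - r)^3 = 0.6^3 = 0.216
Overall recovery:
R = (1 - 0.216) * 100
= 78.4%

78.4%


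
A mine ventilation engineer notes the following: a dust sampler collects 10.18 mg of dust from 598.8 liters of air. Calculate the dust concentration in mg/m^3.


17.0007 mg/m^3

Convert liters to m^3: 1 m^3 = 1000 L
Concentration = mass / volume * 1000
= 10.18 / 598.8 * 1000
= 0.017000668 * 1000
= 17.0007 mg/m^3


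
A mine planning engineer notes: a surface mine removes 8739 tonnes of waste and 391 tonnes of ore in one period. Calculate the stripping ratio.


22.3504

Stripping ratio = waste tonnage / ore tonnage
= 8739 / 391
= 22.3504


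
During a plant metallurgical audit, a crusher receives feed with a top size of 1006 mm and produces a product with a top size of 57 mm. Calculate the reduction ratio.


17.6491

Reduction ratio = feed size / product size
= 1006 / 57
= 17.6491


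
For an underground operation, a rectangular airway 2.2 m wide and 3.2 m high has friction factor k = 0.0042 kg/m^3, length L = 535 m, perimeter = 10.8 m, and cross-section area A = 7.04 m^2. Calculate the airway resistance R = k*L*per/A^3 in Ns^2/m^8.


Compute the numerator:
k * L * per = 0.0042 * 535 * 10.8
= 24.2676
Compute the denominator:
A^3 = 7.04^3 = 348.913664
Resistance:
R = 24.2676 / 348.913664
= 0.0696 Ns^2/m^8

0.0696 Ns^2/m^8


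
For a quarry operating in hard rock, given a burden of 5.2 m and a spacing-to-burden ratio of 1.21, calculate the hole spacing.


Spacing = burden * ratio
= 5.2 * 1.21
= 6.292 m

6.292 m


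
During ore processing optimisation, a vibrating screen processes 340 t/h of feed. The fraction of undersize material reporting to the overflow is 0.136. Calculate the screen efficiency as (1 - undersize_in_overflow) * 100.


Screen efficiency = (1 - fraction of undersize in overflow) * 100
= (1 - 0.136) * 100
= 0.864 * 100
= 86.4%

86.4%


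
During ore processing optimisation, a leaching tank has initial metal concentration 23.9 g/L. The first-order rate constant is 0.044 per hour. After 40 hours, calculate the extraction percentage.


82.7955%

Compute the exponent:
-k * t = -0.044 * 40 = -1.76
Remaining concentration:
C = 23.9 * exp(-1.76)
= 23.9 * 0.1720448638
= 4.111872245 g/L
Extracted = 23.9 - 4.111872245 = 19.78812775 g/L
Extraction % = 19.78812775 / 23.9 * 100
= 82.7955%


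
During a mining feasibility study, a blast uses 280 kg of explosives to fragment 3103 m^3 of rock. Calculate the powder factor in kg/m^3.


0.0902 kg/m^3

Powder factor = explosive mass / rock volume
= 280 / 3103
= 0.0902 kg/m^3


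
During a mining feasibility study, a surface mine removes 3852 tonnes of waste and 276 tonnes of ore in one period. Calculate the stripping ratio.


13.9565

Stripping ratio = waste tonnage / ore tonnage
= 3852 / 276
= 13.9565


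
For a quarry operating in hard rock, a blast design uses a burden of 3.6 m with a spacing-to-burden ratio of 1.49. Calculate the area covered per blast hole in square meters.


19.3104 m^2

First, find the spacing:
Spacing = burden * ratio = 3.6 * 1.49
= 5.364 m
Then, calculate the area:
Area = burden * spacing = 3.6 * 5.364
= 19.3104 m^2


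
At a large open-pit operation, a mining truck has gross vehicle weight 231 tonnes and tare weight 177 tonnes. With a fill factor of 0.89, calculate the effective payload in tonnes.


48.06 tonnes

Maximum payload = gross - tare
= 231 - 177 = 54 tonnes
Effective payload = max payload * fill factor
= 54 * 0.89
= 48.06 tonnes


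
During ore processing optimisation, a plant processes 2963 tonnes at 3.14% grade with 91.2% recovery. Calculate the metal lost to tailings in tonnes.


8.1874 tonnes

Total metal in feed:
= 2963 * 3.14 / 100 = 93.0382 tonnes
Metal recovered:
= 93.0382 * 91.2 / 100 = 84.8508384 tonnes
Metal lost to tailings:
= 93.0382 - 84.8508384
= 8.1874 tonnes


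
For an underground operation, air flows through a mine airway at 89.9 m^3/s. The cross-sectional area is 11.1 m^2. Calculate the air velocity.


Velocity = flow rate / cross-sectional area
= 89.9 / 11.1
= 8.0991 m/s

8.0991 m/s


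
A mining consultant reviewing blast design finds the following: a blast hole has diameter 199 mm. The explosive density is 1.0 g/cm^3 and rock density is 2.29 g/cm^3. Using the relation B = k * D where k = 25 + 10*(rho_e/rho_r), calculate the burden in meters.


First, compute k:
rho_e / rho_r = 1.0 / 2.29 = 0.4366812227
k = 25 + 10 * 0.4366812227 = 29.36681223
Then, compute burden:
B = k * D / 1000 = 29.36681223 * 199 / 1000
= 5843.995633 / 1000
= 5.844 m

5.844 m


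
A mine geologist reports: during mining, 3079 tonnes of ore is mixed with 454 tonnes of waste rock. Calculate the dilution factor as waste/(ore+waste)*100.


Total material = ore + waste
= 3079 + 454 = 3533 tonnes
Dilution = waste / total * 100
= 454 / 3533 * 100
= 0.1285026889 * 100
= 12.8503%

12.8503%


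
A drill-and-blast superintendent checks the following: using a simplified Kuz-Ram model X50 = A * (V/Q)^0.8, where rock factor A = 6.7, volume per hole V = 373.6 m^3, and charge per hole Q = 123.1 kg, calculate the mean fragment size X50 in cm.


16.2852 cm

Compute V/Q:
V/Q = 373.6 / 123.1 = 3.03493095
Raise to the power 0.8:
(V/Q)^0.8 = 3.03493095^0.8 = 2.430631107
Multiply by A:
X50 = 6.7 * 2.430631107
= 16.2852 cm


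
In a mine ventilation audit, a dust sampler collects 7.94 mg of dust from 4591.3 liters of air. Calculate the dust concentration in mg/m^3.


1.7294 mg/m^3

Convert liters to m^3: 1 m^3 = 1000 L
Concentration = mass / volume * 1000
= 7.94 / 4591.3 * 1000
= 0.001729357698 * 1000
= 1.7294 mg/m^3


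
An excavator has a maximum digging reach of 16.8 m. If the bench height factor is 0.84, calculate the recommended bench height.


14.112 m

Bench height = reach * factor
= 16.8 * 0.84
= 14.112 m


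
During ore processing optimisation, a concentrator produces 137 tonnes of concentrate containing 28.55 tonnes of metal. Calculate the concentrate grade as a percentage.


Grade = (metal in concentrate / concentrate mass) * 100
= (28.55 / 137) * 100
= 0.2083941606 * 100
= 20.8394%

20.8394%


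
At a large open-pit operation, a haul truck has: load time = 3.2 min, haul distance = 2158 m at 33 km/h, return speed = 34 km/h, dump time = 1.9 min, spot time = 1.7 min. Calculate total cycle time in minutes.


Convert haul speed to m/min: 33 * 1000/60 = 550 m/min
Haul time = 2158 / 550 = 3.923636364 min
Convert return speed to m/min: 34 * 1000/60 = 566.6666667 m/min
Return time = 2158 / 566.6666667 = 3.808235294 min
Total cycle time:
= 3.2 + 3.923636364 + 1.9 + 3.808235294 + 1.7
= 14.5319 min

14.5319 min


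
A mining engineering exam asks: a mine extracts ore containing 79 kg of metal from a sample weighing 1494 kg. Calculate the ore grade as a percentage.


5.2878%

Ore grade = (metal mass / ore mass) * 100
= (79 / 1494) * 100
= 0.05287817938 * 100
= 5.2878%


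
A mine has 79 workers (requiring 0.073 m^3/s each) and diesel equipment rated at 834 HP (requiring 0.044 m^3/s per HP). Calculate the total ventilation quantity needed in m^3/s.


42.463 m^3/s

Airflow for workers:
Q_people = 79 * 0.073 = 5.767 m^3/s
Airflow for diesel equipment:
Q_diesel = 834 * 0.044 = 36.696 m^3/s
Total ventilation:
Q_total = 5.767 + 36.696
= 42.463 m^3/s


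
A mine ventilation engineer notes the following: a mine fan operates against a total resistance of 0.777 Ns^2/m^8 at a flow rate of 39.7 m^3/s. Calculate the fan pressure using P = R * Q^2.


Compute Q^2:
Q^2 = 39.7^2 = 1576.09
Compute pressure:
P = R * Q^2 = 0.777 * 1576.09
= 1224.6219 Pa

1224.6219 Pa


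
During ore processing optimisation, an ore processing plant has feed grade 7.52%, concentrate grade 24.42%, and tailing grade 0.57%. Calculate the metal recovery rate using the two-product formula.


Using the two-product formula:
R = 100 * c * (f - t) / (f * (c - t))
Numerator = 100 * 24.42 * (7.52 - 0.57)
= 100 * 24.42 * 6.95
= 16971.9
Denominator = 7.52 * (24.42 - 0.57)
= 7.52 * 23.85
= 179.352
R = 16971.9 / 179.352
= 94.629%

94.629%


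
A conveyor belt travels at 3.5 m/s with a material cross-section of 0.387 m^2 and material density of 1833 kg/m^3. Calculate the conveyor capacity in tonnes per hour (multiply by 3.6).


8938.0746 t/h

Volumetric flow = speed * area
= 3.5 * 0.387 = 1.3545 m^3/s
Mass flow = volumetric * density
= 1.3545 * 1833 = 2482.7985 kg/s
Convert to t/h: multiply by 3.6
Capacity = 2482.7985 * 3.6
= 8938.0746 t/h


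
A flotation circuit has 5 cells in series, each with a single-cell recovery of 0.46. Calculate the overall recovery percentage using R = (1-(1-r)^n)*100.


Complement of single-cell recovery:
1 - r = 1 - 0.46 = 0.54
Raise to power n:
(1 - r)^5 = 0.54^5 = 0.0459165024
Overall recovery:
R = (1 - 0.0459165024) * 100
= 95.4083%

95.4083%


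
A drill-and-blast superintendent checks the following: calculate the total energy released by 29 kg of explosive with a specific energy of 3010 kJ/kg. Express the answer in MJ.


Energy = mass * specific_energy / 1000
= 29 * 3010 / 1000
= 87290 / 1000
= 87.29 MJ

87.29 MJ


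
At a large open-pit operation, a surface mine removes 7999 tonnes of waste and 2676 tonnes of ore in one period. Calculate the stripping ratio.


2.9892

Stripping ratio = waste tonnage / ore tonnage
= 7999 / 2676
= 2.9892


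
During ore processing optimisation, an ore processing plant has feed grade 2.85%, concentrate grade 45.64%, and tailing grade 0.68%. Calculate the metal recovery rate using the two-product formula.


Using the two-product formula:
R = 100 * c * (f - t) / (f * (c - t))
Numerator = 100 * 45.64 * (2.85 - 0.68)
= 100 * 45.64 * 2.17
= 9903.88
Denominator = 2.85 * (45.64 - 0.68)
= 2.85 * 44.96
= 128.136
R = 9903.88 / 128.136
= 77.2919%

77.2919%


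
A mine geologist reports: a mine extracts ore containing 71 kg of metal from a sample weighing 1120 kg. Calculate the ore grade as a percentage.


Ore grade = (metal mass / ore mass) * 100
= (71 / 1120) * 100
= 0.06339285714 * 100
= 6.3393%

6.3393%


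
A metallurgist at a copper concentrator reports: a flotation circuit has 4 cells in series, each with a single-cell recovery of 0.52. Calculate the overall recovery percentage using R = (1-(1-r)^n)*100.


94.6916%

Complement of single-cell recovery:
1 - r = 1 - 0.52 = 0.48
Raise to power n:
(1 - r)^4 = 0.48^4 = 0.05308416
Overall recovery:
R = (1 - 0.05308416) * 100
= 94.6916%


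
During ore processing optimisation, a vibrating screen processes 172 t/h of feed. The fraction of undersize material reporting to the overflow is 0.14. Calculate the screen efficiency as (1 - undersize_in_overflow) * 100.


86.0%

Screen efficiency = (1 - fraction of undersize in overflow) * 100
= (1 - 0.14) * 100
= 0.86 * 100
= 86.0%


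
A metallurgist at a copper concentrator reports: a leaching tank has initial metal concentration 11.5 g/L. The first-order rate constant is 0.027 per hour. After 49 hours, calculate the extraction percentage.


Compute the exponent:
-k * t = -0.027 * 49 = -1.323
Remaining concentration:
C = 11.5 * exp(-1.323)
= 11.5 * 0.266335097
= 3.062853615 g/L
Extracted = 11.5 - 3.062853615 = 8.437146385 g/L
Extraction % = 8.437146385 / 11.5 * 100
= 73.3665%

73.3665%


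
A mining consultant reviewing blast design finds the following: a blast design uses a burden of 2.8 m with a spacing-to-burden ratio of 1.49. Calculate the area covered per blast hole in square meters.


First, find the spacing:
Spacing = burden * ratio = 2.8 * 1.49
= 4.172 m
Then, calculate the area:
Area = burden * spacing = 2.8 * 4.172
= 11.6816 m^2

11.6816 m^2


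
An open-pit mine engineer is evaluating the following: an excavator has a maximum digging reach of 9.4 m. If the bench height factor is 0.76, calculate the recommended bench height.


7.144 m

Bench height = reach * factor
= 9.4 * 0.76
= 7.144 m


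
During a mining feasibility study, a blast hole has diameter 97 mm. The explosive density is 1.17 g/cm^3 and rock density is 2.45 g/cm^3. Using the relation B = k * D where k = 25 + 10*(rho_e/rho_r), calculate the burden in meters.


2.8882 m

First, compute k:
rho_e / rho_r = 1.17 / 2.45 = 0.4775510204
k = 25 + 10 * 0.4775510204 = 29.7755102
Then, compute burden:
B = k * D / 1000 = 29.7755102 * 97 / 1000
= 2888.22449 / 1000
= 2.8882 m


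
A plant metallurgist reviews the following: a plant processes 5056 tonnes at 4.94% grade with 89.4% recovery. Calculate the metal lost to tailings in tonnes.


26.4752 tonnes

Total metal in feed:
= 5056 * 4.94 / 100 = 249.7664 tonnes
Metal recovered:
= 249.7664 * 89.4 / 100 = 223.2911616 tonnes
Metal lost to tailings:
= 249.7664 - 223.2911616
= 26.4752 tonnes
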